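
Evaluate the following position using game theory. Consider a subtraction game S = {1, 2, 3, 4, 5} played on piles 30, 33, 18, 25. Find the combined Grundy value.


Subtraction set: {1, 2, 3, 4, 5}
For this subtraction set, G(n) = n mod 6 (period = max + 1 = 6).
Pile 1 (size 30): G(30) = 30 mod 6 = 0
Pile 2 (size 33): G(33) = 33 mod 6 = 3
Pile 3 (size 18): G(18) = 18 mod 6 = 0
Pile 4 (size 25): G(25) = 25 mod 6 = 1
Total Grundy value = XOR of all: 0 XOR 3 XOR 0 XOR 1 = 2

2


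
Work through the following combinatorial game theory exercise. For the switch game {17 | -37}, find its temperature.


The game is {17 | -37}, a switch {a | b} with numbers a > b.
Cooling {a | b} by t gives {a - t | b + t}, which stops being hot when a - t = b + t, i.e. at t = (a - b)/2. So the temperature of a switch is (a - b)/2.
Temperature = (Left option - Right option) / 2
= (17 - (-37)) / 2
= 54 / 2
= 27

27


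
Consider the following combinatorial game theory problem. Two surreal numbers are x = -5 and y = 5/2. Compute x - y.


x = -5, y = 5/2
Converting to common denominator: 2
x = -10/2, y = 5/2
x - y = -5 - 5/2 = -15/2

-15/2


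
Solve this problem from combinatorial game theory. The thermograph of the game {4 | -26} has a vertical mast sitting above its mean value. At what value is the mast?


Game = {4 | -26}, a switch {a | b} with numbers a > b.
Its thermograph has left wall a - t and right wall b + t, which meet at t = (a - b)/2, where both equal (a + b)/2. So the mast (mean value) is at (a + b)/2.
Mean = (4 + (-26))/2 = -22/2 = -11

-11


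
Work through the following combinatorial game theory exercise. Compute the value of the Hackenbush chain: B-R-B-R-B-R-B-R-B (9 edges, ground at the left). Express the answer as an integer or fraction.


Edges (from ground): B-R-B-R-B-R-B-R-B
By Berlekamp's sign-expansion rule, a Blue-Red Hackenbush stalk has the value of the surreal number whose sign sequence is the edge sequence with B -> + and R -> -.
Sign sequence: +-+-+-+-+
Trace the sign expansion in the surreal number tree, starting from 0:
Edge 1: B (sign +) -> bounds (0, +inf), value = 1
Edge 2: R (sign -) -> bounds (0, 1), value = 1/2
Edge 3: B (sign +) -> bounds (1/2, 1), value = 3/4
Edge 4: R (sign -) -> bounds (1/2, 3/4), value = 5/8
Edge 5: B (sign +) -> bounds (5/8, 3/4), value = 11/16
Edge 6: R (sign -) -> bounds (5/8, 11/16), value = 21/32
Edge 7: B (sign +) -> bounds (21/32, 11/16), value = 43/64
Edge 8: R (sign -) -> bounds (21/32, 43/64), value = 85/128
Edge 9: B (sign +) -> bounds (85/128, 43/64), value = 171/256
Game value = 171/256

171/256


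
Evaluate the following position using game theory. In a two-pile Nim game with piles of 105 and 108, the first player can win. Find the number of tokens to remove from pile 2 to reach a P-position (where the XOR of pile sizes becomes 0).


Piles: 105 and 108
Current XOR: 105 XOR 108 = 5 (non-zero, so this is an N-position).
To make the XOR zero, we need to find a move that balances the piles.
For pile 2 (size 108): target = 108 XOR 5 = 105
We reduce pile 2 from 108 to 105.
Tokens removed: 108 - 105 = 3
Verification: 105 XOR 105 = 0

3


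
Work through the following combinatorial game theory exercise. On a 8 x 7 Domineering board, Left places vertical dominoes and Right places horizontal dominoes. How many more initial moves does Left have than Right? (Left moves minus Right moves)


Board is 8 x 7 (rows x cols).
Left (vertical) placements: (rows-1) * cols = 7 * 7 = 49
Right (horizontal) placements: rows * (cols-1) = 8 * 6 = 48
Advantage = Left - Right = 49 - 48 = 1

1


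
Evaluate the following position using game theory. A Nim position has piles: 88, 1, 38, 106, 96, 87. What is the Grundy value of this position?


We need the XOR (exclusive or) of all pile sizes.
After XOR-ing pile 1 (size 88): 0 XOR 88 = 88
After XOR-ing pile 2 (size 1): 88 XOR 1 = 89
After XOR-ing pile 3 (size 38): 89 XOR 38 = 127
After XOR-ing pile 4 (size 106): 127 XOR 106 = 21
After XOR-ing pile 5 (size 96): 21 XOR 96 = 117
After XOR-ing pile 6 (size 87): 117 XOR 87 = 34
The Nim-value of this position is 34.

34


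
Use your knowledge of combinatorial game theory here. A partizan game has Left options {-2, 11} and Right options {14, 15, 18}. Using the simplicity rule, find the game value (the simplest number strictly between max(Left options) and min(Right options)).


Left options: {-2, 11}, max = 11
Right options: {14, 15, 18}, min = 14
All options are numbers and max(Left) < min(Right), so by the simplicity theorem the value is the simplest (earliest-born) number strictly between 11 and 14.
Integers 12 through 13 all lie strictly between 11 and 14.
Among integers, the simplest (lowest birthday = smallest |n|; 0 is born on day 0, +-n on day n) is 12.
No non-integer in the interval can be simpler: if x is a non-integer in the interval, then floor(x) or ceil(x) also lies in the interval (the interval contains an integer), and both are proper prefixes of x's sign expansion, i.e. born earlier. So the game value is 12.
Game value = 12

12


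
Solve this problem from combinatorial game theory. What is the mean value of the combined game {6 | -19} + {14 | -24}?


G1 = {6 | -19}, G2 = {14 | -24}
Each is a switch {a | b} with numbers a > b; its mean value is (a + b)/2, and mean value is additive over game sums: m(G1 + G2) = m(G1) + m(G2).
Mean of G1 = (6 + (-19))/2 = -13/2 = -13/2
Mean of G2 = (14 + (-24))/2 = -10/2 = -5
Mean of G1 + G2 = -13/2 + -5 = -23/2

-23/2


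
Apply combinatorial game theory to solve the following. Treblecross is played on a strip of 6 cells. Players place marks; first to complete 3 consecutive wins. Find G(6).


Treblecross: place X on empty cells; 3-in-a-row wins.
Playing within two cells of an existing X lets the opponent win at once, so sensible play treats the cells i-2..i+2 around each X as dead. The player left with no safe cell loses, so this is a normal-play take-away game on strips of safe cells.
Placing X at cell i (0-indexed) of a strip of k safe cells leaves independent strips of sizes max(0, i-2) and max(0, k-i-3). Hence G(k) = mex{ G(max(0,i-2)) XOR G(max(0,k-i-3)) : 0 <= i < k }, with G(0) = 0.
G(1): splits (0,0):0^0=0 -> mex({0}) = 1
G(2): splits (0,0):0^0=0 -> mex({0}) = 1
G(3): splits (0,0):0^0=0 -> mex({0}) = 1
G(4): splits (0,1):0^1=1 (0,0):0^0=0 -> mex({0, 1}) = 2
G(5): splits (0,2):0^1=1 (0,1):0^1=1 (0,0):0^0=0 -> mex({0, 1}) = 2
G(6) = mex({1}) = 0
Therefore G(6) = 0.

0


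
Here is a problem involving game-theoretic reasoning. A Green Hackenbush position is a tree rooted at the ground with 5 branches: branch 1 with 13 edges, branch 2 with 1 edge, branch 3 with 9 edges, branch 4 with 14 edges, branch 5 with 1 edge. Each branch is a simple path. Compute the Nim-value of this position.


The tree has 5 branches from the ground vertex.
In Green Hackenbush, the Nim-value of a simple path of length k is k.
Branch 1: length 13, Nim-value = 13
Branch 2: length 1, Nim-value = 1
Branch 3: length 9, Nim-value = 9
Branch 4: length 14, Nim-value = 14
Branch 5: length 1, Nim-value = 1
Total Nim-value = XOR of all branch values:
0 XOR 13 = 13
13 XOR 1 = 12
12 XOR 9 = 5
5 XOR 14 = 11
11 XOR 1 = 10
Nim-value of the tree = 10

10


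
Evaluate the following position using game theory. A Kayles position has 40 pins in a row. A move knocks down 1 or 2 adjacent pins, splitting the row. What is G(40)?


Kayles: a move removes 1 or 2 adjacent pins from a contiguous row.
Removing pins from a row of k leaves two independent rows (a, b) with a + b = k - 1 (one pin) or a + b = k - 2 (two pins); an end removal gives a = 0.
By Sprague-Grundy, G(k) = mex{ G(a) XOR G(b) } over all these splits. G(0) = 0.
G(1): splits (0,0):0^0=0 -> mex({0}) = 1
G(2): splits (0,1):0^1=1 (0,0):0^0=0 -> mex({0, 1}) = 2
G(3): splits (0,2):0^2=2 (1,1):1^1=0 (0,1):0^1=1 -> mex({0, 1, 2}) = 3
G(4): splits (0,3):0^3=3 (1,2):1^2=3 (0,2):0^2=2 (1,1):1^1=0 -> mex({0, 2, 3}) = 1
G(5): splits (0,4):0^1=1 (1,3):1^3=2 (2,2):2^2=0 (0,3):0^3=3 (1,2):1^2=3 -> mex({0, 1, 2, 3}) = 4
G(6) = mex({0, 1, 2, 4}) = 3
G(7) = mex({0, 1, 3, 4, 5}) = 2
G(8) = mex({0, 2, 3, 5, 6}) = 1
G(9) = mex({0, 1, 2, 3, 6, 7}) = 4
G(10) = mex({0, 1, 3, 4, 5, 7}) = 2
G(11) = mex({0, 1, 2, 3, 4, 5}) = 6
G(12) = mex({0, 1, 2, 3, 5, 6, 7}) = 4
G(13) = mex({0, 2, 3, 4, 6, 7}) = 1
G(14) = mex({0, 1, 4, 5, 6, 7}) = 2
G(15) = mex({0, 1, 2, 3, 4, 5, 6}) = 7
G(16) = mex({0, 2, 3, 5, 6, 7}) = 1
G(17) = mex({0, 1, 2, 3, 5, 6, 7}) = 4
G(18) = mex({0, 1, 2, 4, 5, 6}) = 3
G(19) = mex({0, 1, 3, 4, 5, 7}) = 2
G(20) = mex({0, 2, 3, 4, 5, 6, 7}) = 1
G(21) = mex({0, 1, 2, 3, 5, 6, 7}) = 4
G(22) = mex({0, 1, 2, 3, 4, 5, 7}) = 6
G(23) = mex({0, 1, 2, 3, 4, 5, 6}) = 7
G(24) = mex({0, 1, 2, 3, 5, 6, 7}) = 4
G(25) = mex({0, 2, 3, 4, 6, 7}) = 1
G(26) = mex({0, 1, 3, 4, 5, 6, 7}) = 2
G(27) = mex({0, 1, 2, 3, 4, 5, 6, 7}) = 8
G(28) = mex({0, 1, 2, 3, 4, 6, 7, 8}) = 5
G(29) = mex({0, 1, 2, 3, 5, 6, 7, 8, 9}) = 4
G(30) = mex({0, 1, 2, 3, 4, 5, 6, 9, 10}) = 7
G(31) = mex({0, 1, 3, 4, 5, 7, 10, 11}) = 2
G(32) = mex({0, 2, 3, 4, 5, 6, 7, 9, 11}) = 1
G(33) = mex({0, 1, 2, 3, 4, 5, 6, 7, 9, 12}) = 8
G(34) = mex({0, 1, 2, 3, 4, 5, 7, 8, 11, 12}) = 6
G(35) = mex({0, 1, 2, 3, 4, 5, 6, 8, 9, 10, 11}) = 7
G(36) = mex({0, 1, 2, 3, 5, 6, 7, 9, 10}) = 4
G(37) = mex({0, 2, 3, 4, 6, 7, 9, 10, 11, 12}) = 1
G(38) = mex({0, 1, 3, 4, 5, 6, 7, 9, 10, 11, 12}) = 2
G(39) = mex({0, 1, 2, 4, 5, 6, 7, 9, 10, 12, 14}) = 3
G(40) = mex({0, 2, 3, 4, 6, 7, 11, 12, 14}) = 1
Therefore G(40) = 1.

1


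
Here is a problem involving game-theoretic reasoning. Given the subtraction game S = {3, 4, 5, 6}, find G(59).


The subtraction set is S = {3, 4, 5, 6}.
G(k) = mex{ G(k - s) : s in S, s <= k }. We compute iteratively: G(0) = 0.
G(1) = mex({}) = 0
G(2) = mex({}) = 0
G(3) = mex({0}) = 1
G(4) = mex({0}) = 1
G(5) = mex({0}) = 1
G(6) = mex({0, 1}) = 2
G(7) = mex({0, 1}) = 2
G(8) = mex({0, 1}) = 2
G(9) = mex({1, 2}) = 0
G(10) = mex({1, 2}) = 0
G(11) = mex({1, 2}) = 0
G(12) = mex({0, 2}) = 1
G(13) = mex({0, 2}) = 1
G(14) = mex({0, 2}) = 1
Observe that G(9)..G(14) = 0, 0, 0, 1, 1, 1 repeats G(0)..G(5) = 0, 0, 0, 1, 1, 1.
For k >= max(S) = 6, G(k) is determined by the previous 6 values G(k-6)..G(k-1); a window of 6 consecutive values has recurred shifted by 9, so by induction G(k + 9) = G(k) for all k >= 0: the sequence is periodic from the start with period 9.
One period: G(0..8) = 0, 0, 0, 1, 1, 1, 2, 2, 2.
59 mod 9 = 5, so G(59) = G(5) = 1.

1


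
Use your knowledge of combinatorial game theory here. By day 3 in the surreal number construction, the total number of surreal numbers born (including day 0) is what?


Day 0: {|} = 0 is born. Count = 1.
Day n: the number of surreal numbers born by day n is 2^(n+1) - 1.
By day 0: 2^1 - 1 = 1
By day 1: 2^2 - 1 = 3
By day 2: 2^3 - 1 = 7
By day 3: 2^4 - 1 = 15
By day 3: 15 surreal numbers.

15


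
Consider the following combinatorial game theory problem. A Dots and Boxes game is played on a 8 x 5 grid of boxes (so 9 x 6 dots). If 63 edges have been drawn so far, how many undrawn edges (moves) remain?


Grid: 8 x 5 boxes, i.e. 9 rows and 6 columns of dots.
Horizontal edges: (rows + 1) * cols = 9 * 5 = 45
Vertical edges: rows * (cols + 1) = 8 * 6 = 48
Total edges: 45 + 48 = 93
Edges drawn: 63
Remaining: 93 - 63 = 30

30


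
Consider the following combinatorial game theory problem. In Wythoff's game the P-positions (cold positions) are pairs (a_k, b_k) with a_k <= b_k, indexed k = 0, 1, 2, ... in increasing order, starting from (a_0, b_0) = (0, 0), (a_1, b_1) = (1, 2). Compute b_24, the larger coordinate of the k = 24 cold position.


By Wythoff's theorem, a_k = floor(k * phi) and b_k = floor(k * phi^2) = a_k + k, where phi = (1 + sqrt(5))/2 is the golden ratio.
phi = (1 + sqrt(5))/2 = 1.618034
phi^2 = phi + 1 = 2.618034
k = 24
k * phi^2 = 24 * 2.618034 = 62.832816
b_24 = floor(k * phi^2) = 62 (check: a_24 + k = 38 + 24 = 62)

62


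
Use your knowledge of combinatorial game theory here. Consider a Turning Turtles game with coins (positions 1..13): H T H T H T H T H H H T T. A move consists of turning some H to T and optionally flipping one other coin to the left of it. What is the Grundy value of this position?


Coins: H T H T H T H T H H H T T
Key fact: a single head at position k behaves exactly like a Nim heap of size k (turning it to T and optionally flipping a coin at j < k corresponds to moving the heap from k to j, or to 0), and heads combine as a disjunctive sum (two heads at the same place would cancel, matching j XOR j = 0). So the Nim-value is the XOR of the 1-indexed positions of the heads.
Face-up positions (1-indexed): [1, 3, 5, 7, 9, 10, 11]
XOR 0 with 1: 0 XOR 1 = 1
XOR 1 with 3: 1 XOR 3 = 2
XOR 2 with 5: 2 XOR 5 = 7
XOR 7 with 7: 7 XOR 7 = 0
XOR 0 with 9: 0 XOR 9 = 9
XOR 9 with 10: 9 XOR 10 = 3
XOR 3 with 11: 3 XOR 11 = 8
Nim-value = 8

8


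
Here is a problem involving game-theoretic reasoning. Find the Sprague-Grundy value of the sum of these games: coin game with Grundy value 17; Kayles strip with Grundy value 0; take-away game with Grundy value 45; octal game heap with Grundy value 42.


By the Sprague-Grundy theorem, the Grundy value of a sum of games is the XOR of individual Grundy values.
coin game: Grundy value = 17. Running XOR: 0 XOR 17 = 17
Kayles strip: Grundy value = 0. Running XOR: 17 XOR 0 = 17
take-away game: Grundy value = 45. Running XOR: 17 XOR 45 = 60
octal game heap: Grundy value = 42. Running XOR: 60 XOR 42 = 22
The combined Grundy value is 22.

22


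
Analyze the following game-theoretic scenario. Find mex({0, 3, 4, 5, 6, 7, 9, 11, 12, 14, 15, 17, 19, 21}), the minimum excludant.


Set = {0, 3, 4, 5, 6, 7, 9, 11, 12, 14, 15, 17, 19, 21}
0 is in the set.
1 is NOT in the set. This is the mex.
mex = 1

1


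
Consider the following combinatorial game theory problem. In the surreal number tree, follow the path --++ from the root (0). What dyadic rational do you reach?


Sign expansion: --++
Rule: track bounds (lo, hi), initially (-inf, +inf). On '+', the current value becomes lo and we move to the simplest number in (value, hi): value + 1 if hi = +inf, otherwise the midpoint (value + hi)/2. On '-', the current value becomes hi and we move to value - 1 if lo = -inf, otherwise the midpoint (lo + value)/2.
Start at 0.
Step 1: sign = -, move left. Bounds: (-inf, 0). Value = -1
Step 2: sign = -, move left. Bounds: (-inf, -1). Value = -2
Step 3: sign = +, move right. Bounds: (-2, -1). Value = -3/2
Step 4: sign = +, move right. Bounds: (-3/2, -1). Value = -5/4
The surreal number with sign expansion --++ is -5/4.

-5/4


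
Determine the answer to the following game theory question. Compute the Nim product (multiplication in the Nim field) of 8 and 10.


Nim multiplication is bilinear over XOR: (u XOR v) * w = (u*w) XOR (v*w).
So we split each operand into its bit components and XOR the pairwise Nim products.
8 = 8 (as XOR of powers of 2).
10 = 2 + 8 (as XOR of powers of 2).
Using the standard Nim-product table on single bits:
  2*2 = 3,   2*4 = 8,   2*8 = 12,
  4*4 = 6,   4*8 = 11,  8*8 = 13,
and  1*x = x (identity), k*l = l*k (commutative).
Pairwise Nim products:
  8 * 2 = 12
  8 * 8 = 13
XOR them: 12 XOR 13 = 1.
Result: 8 * 10 = 1 (in Nim).

1


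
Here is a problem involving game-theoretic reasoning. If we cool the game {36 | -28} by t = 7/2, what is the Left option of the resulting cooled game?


Original game: {36 | -28} (a switch {a | b} with a > b).
Cooling by t (for t below the temperature (a - b)/2 = 32) taxes each move by t: {a | b} cooled by t is {a - t | b + t}.
Cooling amount: t = 7/2
Cooled Left option: 36 - 7/2 = 65/2
Cooled Right option: -28 + 7/2 = -49/2
Cooled game: {65/2 | -49/2}
Left option = 65/2

65/2


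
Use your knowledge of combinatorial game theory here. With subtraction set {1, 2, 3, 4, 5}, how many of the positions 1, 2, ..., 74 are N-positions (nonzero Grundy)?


Subtraction set S = {1, 2, 3, 4, 5}, so G(n) = n mod 6.
G(n) = 0 when n is a multiple of 6.
Multiples of 6 in [1, 74]: 12
N-positions (nonzero Grundy) = 74 - 12 = 62

62


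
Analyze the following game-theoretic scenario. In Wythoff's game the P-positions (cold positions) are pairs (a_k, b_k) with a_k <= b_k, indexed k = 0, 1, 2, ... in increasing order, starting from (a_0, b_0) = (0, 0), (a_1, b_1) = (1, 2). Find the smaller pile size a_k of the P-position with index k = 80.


By Wythoff's theorem, a_k = floor(k * phi) and b_k = floor(k * phi^2) = a_k + k, where phi = (1 + sqrt(5))/2 is the golden ratio.
phi = (1 + sqrt(5))/2 = 1.618034
k = 80
k * phi = 80 * 1.618034 = 129.442719
a_80 = floor(k * phi) = 129

129


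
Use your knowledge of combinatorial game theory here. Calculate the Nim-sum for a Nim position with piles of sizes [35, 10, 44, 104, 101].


We need the XOR (exclusive or) of all pile sizes.
After XOR-ing pile 1 (size 35): 0 XOR 35 = 35
After XOR-ing pile 2 (size 10): 35 XOR 10 = 41
After XOR-ing pile 3 (size 44): 41 XOR 44 = 5
After XOR-ing pile 4 (size 104): 5 XOR 104 = 109
After XOR-ing pile 5 (size 101): 109 XOR 101 = 8
The Nim-value of this position is 8.

8


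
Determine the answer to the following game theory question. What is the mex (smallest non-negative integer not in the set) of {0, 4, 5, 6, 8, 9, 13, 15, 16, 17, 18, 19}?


Set = {0, 4, 5, 6, 8, 9, 13, 15, 16, 17, 18, 19}
0 is in the set.
1 is NOT in the set. This is the mex.
mex = 1

1


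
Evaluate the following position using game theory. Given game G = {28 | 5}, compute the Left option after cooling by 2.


Original game: {28 | 5} (a switch {a | b} with a > b).
Cooling by t (for t below the temperature (a - b)/2 = 23/2) taxes each move by t: {a | b} cooled by t is {a - t | b + t}.
Cooling amount: t = 2
Cooled Left option: 28 - 2 = 26
Cooled Right option: 5 + 2 = 7
Cooled game: {26 | 7}
Left option = 26

26


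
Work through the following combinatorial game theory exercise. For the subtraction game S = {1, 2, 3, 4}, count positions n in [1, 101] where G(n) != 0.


Subtraction set S = {1, 2, 3, 4}, so G(n) = n mod 5.
G(n) = 0 when n is a multiple of 5.
Multiples of 5 in [1, 101]: 20
N-positions (nonzero Grundy) = 101 - 20 = 81

81


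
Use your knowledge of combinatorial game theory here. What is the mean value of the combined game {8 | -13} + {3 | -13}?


G1 = {8 | -13}, G2 = {3 | -13}
Each is a switch {a | b} with numbers a > b; its mean value is (a + b)/2, and mean value is additive over game sums: m(G1 + G2) = m(G1) + m(G2).
Mean of G1 = (8 + (-13))/2 = -5/2 = -5/2
Mean of G2 = (3 + (-13))/2 = -10/2 = -5
Mean of G1 + G2 = -5/2 + -5 = -15/2

-15/2


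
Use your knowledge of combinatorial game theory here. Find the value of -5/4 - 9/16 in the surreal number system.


x = -5/4, y = 9/16
Converting to common denominator: 16
x = -20/16, y = 9/16
x - y = -5/4 - 9/16 = -29/16

-29/16


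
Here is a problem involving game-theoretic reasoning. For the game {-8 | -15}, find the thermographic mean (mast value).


Game = {-8 | -15}, a switch {a | b} with numbers a > b.
Its thermograph has left wall a - t and right wall b + t, which meet at t = (a - b)/2, where both equal (a + b)/2. So the mast (mean value) is at (a + b)/2.
Mean = (-8 + (-15))/2 = -23/2 = -23/2

-23/2


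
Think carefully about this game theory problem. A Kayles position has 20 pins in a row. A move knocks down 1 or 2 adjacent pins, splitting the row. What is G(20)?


Kayles: a move removes 1 or 2 adjacent pins from a contiguous row.
Removing pins from a row of k leaves two independent rows (a, b) with a + b = k - 1 (one pin) or a + b = k - 2 (two pins); an end removal gives a = 0.
By Sprague-Grundy, G(k) = mex{ G(a) XOR G(b) } over all these splits. G(0) = 0.
G(1): splits (0,0):0^0=0 -> mex({0}) = 1
G(2): splits (0,1):0^1=1 (0,0):0^0=0 -> mex({0, 1}) = 2
G(3): splits (0,2):0^2=2 (1,1):1^1=0 (0,1):0^1=1 -> mex({0, 1, 2}) = 3
G(4): splits (0,3):0^3=3 (1,2):1^2=3 (0,2):0^2=2 (1,1):1^1=0 -> mex({0, 2, 3}) = 1
G(5): splits (0,4):0^1=1 (1,3):1^3=2 (2,2):2^2=0 (0,3):0^3=3 (1,2):1^2=3 -> mex({0, 1, 2, 3}) = 4
G(6) = mex({0, 1, 2, 4}) = 3
G(7) = mex({0, 1, 3, 4, 5}) = 2
G(8) = mex({0, 2, 3, 5, 6}) = 1
G(9) = mex({0, 1, 2, 3, 6, 7}) = 4
G(10) = mex({0, 1, 3, 4, 5, 7}) = 2
G(11) = mex({0, 1, 2, 3, 4, 5}) = 6
G(12) = mex({0, 1, 2, 3, 5, 6, 7}) = 4
G(13) = mex({0, 2, 3, 4, 6, 7}) = 1
G(14) = mex({0, 1, 4, 5, 6, 7}) = 2
G(15) = mex({0, 1, 2, 3, 4, 5, 6}) = 7
G(16) = mex({0, 2, 3, 5, 6, 7}) = 1
G(17) = mex({0, 1, 2, 3, 5, 6, 7}) = 4
G(18) = mex({0, 1, 2, 4, 5, 6}) = 3
G(19) = mex({0, 1, 3, 4, 5, 7}) = 2
G(20) = mex({0, 2, 3, 4, 5, 6, 7}) = 1
Therefore G(20) = 1.

1


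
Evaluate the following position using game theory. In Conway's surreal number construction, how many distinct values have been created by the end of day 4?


Day 0: {|} = 0 is born. Count = 1.
Day n: the number of surreal numbers born by day n is 2^(n+1) - 1.
By day 0: 2^1 - 1 = 1
By day 1: 2^2 - 1 = 3
By day 2: 2^3 - 1 = 7
By day 3: 2^4 - 1 = 15
By day 4: 2^5 - 1 = 31
By day 4: 31 surreal numbers.

31


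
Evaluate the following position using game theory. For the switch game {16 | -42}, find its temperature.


The game is {16 | -42}, a switch {a | b} with numbers a > b.
Cooling {a | b} by t gives {a - t | b + t}, which stops being hot when a - t = b + t, i.e. at t = (a - b)/2. So the temperature of a switch is (a - b)/2.
Temperature = (Left option - Right option) / 2
= (16 - (-42)) / 2
= 58 / 2
= 29

29


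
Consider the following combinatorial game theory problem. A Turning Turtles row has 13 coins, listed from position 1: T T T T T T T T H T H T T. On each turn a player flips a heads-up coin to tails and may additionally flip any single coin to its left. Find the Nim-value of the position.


Coins: T T T T T T T T H T H T T
Key fact: a single head at position k behaves exactly like a Nim heap of size k (turning it to T and optionally flipping a coin at j < k corresponds to moving the heap from k to j, or to 0), and heads combine as a disjunctive sum (two heads at the same place would cancel, matching j XOR j = 0). So the Nim-value is the XOR of the 1-indexed positions of the heads.
Face-up positions (1-indexed): [9, 11]
XOR 0 with 9: 0 XOR 9 = 9
XOR 9 with 11: 9 XOR 11 = 2
Nim-value = 2

2


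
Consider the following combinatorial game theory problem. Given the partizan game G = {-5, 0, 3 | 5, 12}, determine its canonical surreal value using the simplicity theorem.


Left options: {-5, 0, 3}, max = 3
Right options: {5, 12}, min = 5
All options are numbers and max(Left) < min(Right), so by the simplicity theorem the value is the simplest (earliest-born) number strictly between 3 and 5.
The only integer strictly between 3 and 5 is 4.
No non-integer in the interval can be simpler: if x is a non-integer in the interval, then floor(x) or ceil(x) also lies in the interval (the interval contains an integer), and both are proper prefixes of x's sign expansion, i.e. born earlier. So the game value is 4.
Game value = 4

4


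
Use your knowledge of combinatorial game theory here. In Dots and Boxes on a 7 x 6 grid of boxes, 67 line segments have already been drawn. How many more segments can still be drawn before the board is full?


Grid: 7 x 6 boxes, i.e. 8 rows and 7 columns of dots.
Horizontal edges: (rows + 1) * cols = 8 * 6 = 48
Vertical edges: rows * (cols + 1) = 7 * 7 = 49
Total edges: 48 + 49 = 97
Edges drawn: 67
Remaining: 97 - 67 = 30

30


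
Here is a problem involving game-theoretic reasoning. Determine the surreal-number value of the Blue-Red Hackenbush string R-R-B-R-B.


Edges (from ground): R-R-B-R-B
By Berlekamp's sign-expansion rule, a Blue-Red Hackenbush stalk has the value of the surreal number whose sign sequence is the edge sequence with B -> + and R -> -.
Sign sequence: --+-+
Trace the sign expansion in the surreal number tree, starting from 0:
Edge 1: R (sign -) -> bounds (-inf, 0), value = -1
Edge 2: R (sign -) -> bounds (-inf, -1), value = -2
Edge 3: B (sign +) -> bounds (-2, -1), value = -3/2
Edge 4: R (sign -) -> bounds (-2, -3/2), value = -7/4
Edge 5: B (sign +) -> bounds (-7/4, -3/2), value = -13/8
Game value = -13/8

-13/8


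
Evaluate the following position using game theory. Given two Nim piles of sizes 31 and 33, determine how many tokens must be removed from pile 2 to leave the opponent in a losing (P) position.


Piles: 31 and 33
Current XOR: 31 XOR 33 = 62 (non-zero, so this is an N-position).
To make the XOR zero, we need to find a move that balances the piles.
For pile 2 (size 33): target = 33 XOR 62 = 31
We reduce pile 2 from 33 to 31.
Tokens removed: 33 - 31 = 2
Verification: 31 XOR 31 = 0

2


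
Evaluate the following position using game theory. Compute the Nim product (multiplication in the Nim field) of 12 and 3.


Nim multiplication is bilinear over XOR: (u XOR v) * w = (u*w) XOR (v*w).
So we split each operand into its bit components and XOR the pairwise Nim products.
12 = 4 + 8 (as XOR of powers of 2).
3 = 1 + 2 (as XOR of powers of 2).
Using the standard Nim-product table on single bits:
  2*2 = 3,   2*4 = 8,   2*8 = 12,
  4*4 = 6,   4*8 = 11,  8*8 = 13,
and  1*x = x (identity), k*l = l*k (commutative).
Pairwise Nim products:
  4 * 1 = 4
  4 * 2 = 8
  8 * 1 = 8
  8 * 2 = 12
XOR them: 4 XOR 8 XOR 8 XOR 12 = 8.
Result: 12 * 3 = 8 (in Nim).

8


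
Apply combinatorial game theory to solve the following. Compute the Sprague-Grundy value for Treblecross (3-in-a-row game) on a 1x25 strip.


Treblecross: place X on empty cells; 3-in-a-row wins.
Playing within two cells of an existing X lets the opponent win at once, so sensible play treats the cells i-2..i+2 around each X as dead. The player left with no safe cell loses, so this is a normal-play take-away game on strips of safe cells.
Placing X at cell i (0-indexed) of a strip of k safe cells leaves independent strips of sizes max(0, i-2) and max(0, k-i-3). Hence G(k) = mex{ G(max(0,i-2)) XOR G(max(0,k-i-3)) : 0 <= i < k }, with G(0) = 0.
G(1): splits (0,0):0^0=0 -> mex({0}) = 1
G(2): splits (0,0):0^0=0 -> mex({0}) = 1
G(3): splits (0,0):0^0=0 -> mex({0}) = 1
G(4): splits (0,1):0^1=1 (0,0):0^0=0 -> mex({0, 1}) = 2
G(5): splits (0,2):0^1=1 (0,1):0^1=1 (0,0):0^0=0 -> mex({0, 1}) = 2
G(6) = mex({1}) = 0
G(7) = mex({0, 1, 2}) = 3
G(8) = mex({0, 1, 2}) = 3
G(9) = mex({0, 2}) = 1
G(10) = mex({0, 2, 3}) = 1
G(11) = mex({0, 3}) = 1
G(12) = mex({1, 3}) = 0
G(13) = mex({0, 1, 2, 3}) = 4
G(14) = mex({0, 1, 2}) = 3
G(15) = mex({0, 1, 2}) = 3
G(16) = mex({0, 1, 2, 4}) = 3
G(17) = mex({0, 1, 3, 4}) = 2
G(18) = mex({0, 1, 3, 4}) = 2
G(19) = mex({0, 1, 3, 5}) = 2
G(20) = mex({0, 1, 2, 3, 5}) = 4
G(21) = mex({0, 1, 2, 3, 5}) = 4
G(22) = mex({1, 2, 6}) = 0
G(23) = mex({0, 1, 2, 3, 4, 6}) = 5
G(24) = mex({0, 1, 2, 3, 4}) = 5
G(25) = mex({0, 1, 3, 4, 7}) = 2
Therefore G(25) = 2.

2


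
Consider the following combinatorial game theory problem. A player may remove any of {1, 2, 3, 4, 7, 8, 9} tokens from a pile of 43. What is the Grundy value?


The subtraction set is S = {1, 2, 3, 4, 7, 8, 9}.
G(k) = mex{ G(k - s) : s in S, s <= k }. We compute iteratively: G(0) = 0.
G(1) = mex({0}) = 1
G(2) = mex({0, 1}) = 2
G(3) = mex({0, 1, 2}) = 3
G(4) = mex({0, 1, 2, 3}) = 4
G(5) = mex({1, 2, 3, 4}) = 0
G(6) = mex({0, 2, 3, 4}) = 1
G(7) = mex({0, 1, 3, 4}) = 2
G(8) = mex({0, 1, 2, 4}) = 3
G(9) = mex({0, 1, 2, 3}) = 4
G(10) = mex({1, 2, 3, 4}) = 0
G(11) = mex({0, 2, 3, 4}) = 1
G(12) = mex({0, 1, 3, 4}) = 2
G(13) = mex({0, 1, 2, 4}) = 3
Observe that G(5)..G(13) = 0, 1, 2, 3, 4, 0, 1, 2, 3 repeats G(0)..G(8) = 0, 1, 2, 3, 4, 0, 1, 2, 3.
For k >= max(S) = 9, G(k) is determined by the previous 9 values G(k-9)..G(k-1); a window of 9 consecutive values has recurred shifted by 5, so by induction G(k + 5) = G(k) for all k >= 0: the sequence is periodic from the start with period 5.
One period: G(0..4) = 0, 1, 2, 3, 4.
43 mod 5 = 3, so G(43) = G(3) = 3.

3


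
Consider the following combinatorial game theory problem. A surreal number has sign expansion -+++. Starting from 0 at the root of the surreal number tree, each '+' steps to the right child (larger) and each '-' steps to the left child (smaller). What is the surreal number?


Sign expansion: -+++
Rule: track bounds (lo, hi), initially (-inf, +inf). On '+', the current value becomes lo and we move to the simplest number in (value, hi): value + 1 if hi = +inf, otherwise the midpoint (value + hi)/2. On '-', the current value becomes hi and we move to value - 1 if lo = -inf, otherwise the midpoint (lo + value)/2.
Start at 0.
Step 1: sign = -, move left. Bounds: (-inf, 0). Value = -1
Step 2: sign = +, move right. Bounds: (-1, 0). Value = -1/2
Step 3: sign = +, move right. Bounds: (-1/2, 0). Value = -1/4
Step 4: sign = +, move right. Bounds: (-1/4, 0). Value = -1/8
The surreal number with sign expansion -+++ is -1/8.

-1/8


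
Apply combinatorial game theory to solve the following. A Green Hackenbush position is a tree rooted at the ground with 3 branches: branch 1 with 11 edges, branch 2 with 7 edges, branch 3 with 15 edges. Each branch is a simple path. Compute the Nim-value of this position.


The tree has 3 branches from the ground vertex.
In Green Hackenbush, the Nim-value of a simple path of length k is k.
Branch 1: length 11, Nim-value = 11
Branch 2: length 7, Nim-value = 7
Branch 3: length 15, Nim-value = 15
Total Nim-value = XOR of all branch values:
0 XOR 11 = 11
11 XOR 7 = 12
12 XOR 15 = 3
Nim-value of the tree = 3

3


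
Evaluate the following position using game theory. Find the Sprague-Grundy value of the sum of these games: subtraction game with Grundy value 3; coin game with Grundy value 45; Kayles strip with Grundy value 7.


By the Sprague-Grundy theorem, the Grundy value of a sum of games is the XOR of individual Grundy values.
subtraction game: Grundy value = 3. Running XOR: 0 XOR 3 = 3
coin game: Grundy value = 45. Running XOR: 3 XOR 45 = 46
Kayles strip: Grundy value = 7. Running XOR: 46 XOR 7 = 41
The combined Grundy value is 41.

41


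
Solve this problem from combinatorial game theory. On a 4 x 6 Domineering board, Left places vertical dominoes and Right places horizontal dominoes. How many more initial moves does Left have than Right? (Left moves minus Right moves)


Board is 4 x 6 (rows x cols).
Left (vertical) placements: (rows-1) * cols = 3 * 6 = 18
Right (horizontal) placements: rows * (cols-1) = 4 * 5 = 20
Advantage = Left - Right = 18 - 20 = -2

-2


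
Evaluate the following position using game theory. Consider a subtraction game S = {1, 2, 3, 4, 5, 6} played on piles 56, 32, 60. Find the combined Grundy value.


Subtraction set: {1, 2, 3, 4, 5, 6}
For this subtraction set, G(n) = n mod 7 (period = max + 1 = 7).
Pile 1 (size 56): G(56) = 56 mod 7 = 0
Pile 2 (size 32): G(32) = 32 mod 7 = 4
Pile 3 (size 60): G(60) = 60 mod 7 = 4
Total Grundy value = XOR of all: 0 XOR 4 XOR 4 = 0

0


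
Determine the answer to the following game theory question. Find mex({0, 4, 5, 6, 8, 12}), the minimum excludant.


Set = {0, 4, 5, 6, 8, 12}
0 is in the set.
1 is NOT in the set. This is the mex.
mex = 1

1


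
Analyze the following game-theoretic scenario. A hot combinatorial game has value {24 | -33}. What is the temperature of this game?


The game is {24 | -33}, a switch {a | b} with numbers a > b.
Cooling {a | b} by t gives {a - t | b + t}, which stops being hot when a - t = b + t, i.e. at t = (a - b)/2. So the temperature of a switch is (a - b)/2.
Temperature = (Left option - Right option) / 2
= (24 - (-33)) / 2
= 57 / 2
= 57/2

57/2


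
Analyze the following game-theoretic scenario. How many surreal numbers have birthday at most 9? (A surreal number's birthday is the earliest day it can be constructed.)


Day 0: {|} = 0 is born. Count = 1.
Day n: the number of surreal numbers born by day n is 2^(n+1) - 1.
By day 0: 2^1 - 1 = 1
By day 1: 2^2 - 1 = 3
By day 2: 2^3 - 1 = 7
By day 3: 2^4 - 1 = 15
By day 4: 2^5 - 1 = 31
By day 5: 2^6 - 1 = 63
By day 6: 2^7 - 1 = 127
By day 7: 2^8 - 1 = 255
By day 8: 2^9 - 1 = 511
By day 9: 2^10 - 1 = 1023
By day 9: 1023 surreal numbers.

1023


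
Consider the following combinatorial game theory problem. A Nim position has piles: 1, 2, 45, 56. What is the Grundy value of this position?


We need the XOR (exclusive or) of all pile sizes.
After XOR-ing pile 1 (size 1): 0 XOR 1 = 1
After XOR-ing pile 2 (size 2): 1 XOR 2 = 3
After XOR-ing pile 3 (size 45): 3 XOR 45 = 46
After XOR-ing pile 4 (size 56): 46 XOR 56 = 22
The Nim-value of this position is 22.

22


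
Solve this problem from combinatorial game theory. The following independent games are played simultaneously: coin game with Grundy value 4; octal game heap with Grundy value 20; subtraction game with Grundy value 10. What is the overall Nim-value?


By the Sprague-Grundy theorem, the Grundy value of a sum of games is the XOR of individual Grundy values.
coin game: Grundy value = 4. Running XOR: 0 XOR 4 = 4
octal game heap: Grundy value = 20. Running XOR: 4 XOR 20 = 16
subtraction game: Grundy value = 10. Running XOR: 16 XOR 10 = 26
The combined Grundy value is 26.

26


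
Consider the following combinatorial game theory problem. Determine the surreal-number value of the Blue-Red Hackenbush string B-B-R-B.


Edges (from ground): B-B-R-B
By Berlekamp's sign-expansion rule, a Blue-Red Hackenbush stalk has the value of the surreal number whose sign sequence is the edge sequence with B -> + and R -> -.
Sign sequence: ++-+
Trace the sign expansion in the surreal number tree, starting from 0:
Edge 1: B (sign +) -> bounds (0, +inf), value = 1
Edge 2: B (sign +) -> bounds (1, +inf), value = 2
Edge 3: R (sign -) -> bounds (1, 2), value = 3/2
Edge 4: B (sign +) -> bounds (3/2, 2), value = 7/4
Game value = 7/4

7/4


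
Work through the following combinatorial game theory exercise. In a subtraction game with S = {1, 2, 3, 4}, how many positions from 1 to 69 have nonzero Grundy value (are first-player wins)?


Subtraction set S = {1, 2, 3, 4}, so G(n) = n mod 5.
G(n) = 0 when n is a multiple of 5.
Multiples of 5 in [1, 69]: 13
N-positions (nonzero Grundy) = 69 - 13 = 56

56


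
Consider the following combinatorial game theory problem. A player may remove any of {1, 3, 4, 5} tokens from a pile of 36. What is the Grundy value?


The subtraction set is S = {1, 3, 4, 5}.
G(k) = mex{ G(k - s) : s in S, s <= k }. We compute iteratively: G(0) = 0.
G(1) = mex({0}) = 1
G(2) = mex({1}) = 0
G(3) = mex({0}) = 1
G(4) = mex({0, 1}) = 2
G(5) = mex({0, 1, 2}) = 3
G(6) = mex({0, 1, 3}) = 2
G(7) = mex({0, 1, 2}) = 3
G(8) = mex({1, 2, 3}) = 0
G(9) = mex({0, 2, 3}) = 1
G(10) = mex({1, 2, 3}) = 0
G(11) = mex({0, 2, 3}) = 1
G(12) = mex({0, 1, 3}) = 2
Observe that G(8)..G(12) = 0, 1, 0, 1, 2 repeats G(0)..G(4) = 0, 1, 0, 1, 2.
For k >= max(S) = 5, G(k) is determined by the previous 5 values G(k-5)..G(k-1); a window of 5 consecutive values has recurred shifted by 8, so by induction G(k + 8) = G(k) for all k >= 0: the sequence is periodic from the start with period 8.
One period: G(0..7) = 0, 1, 0, 1, 2, 3, 2, 3.
36 mod 8 = 4, so G(36) = G(4) = 2.

2


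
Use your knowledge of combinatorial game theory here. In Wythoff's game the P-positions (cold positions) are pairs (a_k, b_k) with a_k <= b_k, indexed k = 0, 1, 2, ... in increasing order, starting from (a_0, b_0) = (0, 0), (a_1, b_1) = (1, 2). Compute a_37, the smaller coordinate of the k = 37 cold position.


By Wythoff's theorem, a_k = floor(k * phi) and b_k = floor(k * phi^2) = a_k + k, where phi = (1 + sqrt(5))/2 is the golden ratio.
phi = (1 + sqrt(5))/2 = 1.618034
k = 37
k * phi = 37 * 1.618034 = 59.867258
a_37 = floor(k * phi) = 59

59


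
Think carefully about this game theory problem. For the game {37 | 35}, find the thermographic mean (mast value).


Game = {37 | 35}, a switch {a | b} with numbers a > b.
Its thermograph has left wall a - t and right wall b + t, which meet at t = (a - b)/2, where both equal (a + b)/2. So the mast (mean value) is at (a + b)/2.
Mean = (37 + (35))/2 = 72/2 = 36

36


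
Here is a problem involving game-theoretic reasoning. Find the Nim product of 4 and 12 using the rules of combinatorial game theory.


Nim multiplication is bilinear over XOR: (u XOR v) * w = (u*w) XOR (v*w).
So we split each operand into its bit components and XOR the pairwise Nim products.
4 = 4 (as XOR of powers of 2).
12 = 4 + 8 (as XOR of powers of 2).
Using the standard Nim-product table on single bits:
  2*2 = 3,   2*4 = 8,   2*8 = 12,
  4*4 = 6,   4*8 = 11,  8*8 = 13,
and  1*x = x (identity), k*l = l*k (commutative).
Pairwise Nim products:
  4 * 4 = 6
  4 * 8 = 11
XOR them: 6 XOR 11 = 13.
Result: 4 * 12 = 13 (in Nim).

13


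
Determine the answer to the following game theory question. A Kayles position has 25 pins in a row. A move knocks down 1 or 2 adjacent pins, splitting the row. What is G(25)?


Kayles: a move removes 1 or 2 adjacent pins from a contiguous row.
Removing pins from a row of k leaves two independent rows (a, b) with a + b = k - 1 (one pin) or a + b = k - 2 (two pins); an end removal gives a = 0.
By Sprague-Grundy, G(k) = mex{ G(a) XOR G(b) } over all these splits. G(0) = 0.
G(1): splits (0,0):0^0=0 -> mex({0}) = 1
G(2): splits (0,1):0^1=1 (0,0):0^0=0 -> mex({0, 1}) = 2
G(3): splits (0,2):0^2=2 (1,1):1^1=0 (0,1):0^1=1 -> mex({0, 1, 2}) = 3
G(4): splits (0,3):0^3=3 (1,2):1^2=3 (0,2):0^2=2 (1,1):1^1=0 -> mex({0, 2, 3}) = 1
G(5): splits (0,4):0^1=1 (1,3):1^3=2 (2,2):2^2=0 (0,3):0^3=3 (1,2):1^2=3 -> mex({0, 1, 2, 3}) = 4
G(6) = mex({0, 1, 2, 4}) = 3
G(7) = mex({0, 1, 3, 4, 5}) = 2
G(8) = mex({0, 2, 3, 5, 6}) = 1
G(9) = mex({0, 1, 2, 3, 6, 7}) = 4
G(10) = mex({0, 1, 3, 4, 5, 7}) = 2
G(11) = mex({0, 1, 2, 3, 4, 5}) = 6
G(12) = mex({0, 1, 2, 3, 5, 6, 7}) = 4
G(13) = mex({0, 2, 3, 4, 6, 7}) = 1
G(14) = mex({0, 1, 4, 5, 6, 7}) = 2
G(15) = mex({0, 1, 2, 3, 4, 5, 6}) = 7
G(16) = mex({0, 2, 3, 5, 6, 7}) = 1
G(17) = mex({0, 1, 2, 3, 5, 6, 7}) = 4
G(18) = mex({0, 1, 2, 4, 5, 6}) = 3
G(19) = mex({0, 1, 3, 4, 5, 7}) = 2
G(20) = mex({0, 2, 3, 4, 5, 6, 7}) = 1
G(21) = mex({0, 1, 2, 3, 5, 6, 7}) = 4
G(22) = mex({0, 1, 2, 3, 4, 5, 7}) = 6
G(23) = mex({0, 1, 2, 3, 4, 5, 6}) = 7
G(24) = mex({0, 1, 2, 3, 5, 6, 7}) = 4
G(25) = mex({0, 2, 3, 4, 6, 7}) = 1
Therefore G(25) = 1.

1


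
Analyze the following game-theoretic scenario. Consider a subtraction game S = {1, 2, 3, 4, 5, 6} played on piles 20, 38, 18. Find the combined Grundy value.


Subtraction set: {1, 2, 3, 4, 5, 6}
For this subtraction set, G(n) = n mod 7 (period = max + 1 = 7).
Pile 1 (size 20): G(20) = 20 mod 7 = 6
Pile 2 (size 38): G(38) = 38 mod 7 = 3
Pile 3 (size 18): G(18) = 18 mod 7 = 4
Total Grundy value = XOR of all: 6 XOR 3 XOR 4 = 1

1


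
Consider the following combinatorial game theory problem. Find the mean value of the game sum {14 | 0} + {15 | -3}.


G1 = {14 | 0}, G2 = {15 | -3}
Each is a switch {a | b} with numbers a > b; its mean value is (a + b)/2, and mean value is additive over game sums: m(G1 + G2) = m(G1) + m(G2).
Mean of G1 = (14 + (0))/2 = 14/2 = 7
Mean of G2 = (15 + (-3))/2 = 12/2 = 6
Mean of G1 + G2 = 7 + 6 = 13

13


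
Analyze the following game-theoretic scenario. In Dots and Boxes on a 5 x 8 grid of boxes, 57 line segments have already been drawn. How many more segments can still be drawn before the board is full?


Grid: 5 x 8 boxes, i.e. 6 rows and 9 columns of dots.
Horizontal edges: (rows + 1) * cols = 6 * 8 = 48
Vertical edges: rows * (cols + 1) = 5 * 9 = 45
Total edges: 48 + 45 = 93
Edges drawn: 57
Remaining: 93 - 57 = 36

36


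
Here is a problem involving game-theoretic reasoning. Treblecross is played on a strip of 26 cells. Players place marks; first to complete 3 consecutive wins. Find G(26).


Treblecross: place X on empty cells; 3-in-a-row wins.
Playing within two cells of an existing X lets the opponent win at once, so sensible play treats the cells i-2..i+2 around each X as dead. The player left with no safe cell loses, so this is a normal-play take-away game on strips of safe cells.
Placing X at cell i (0-indexed) of a strip of k safe cells leaves independent strips of sizes max(0, i-2) and max(0, k-i-3). Hence G(k) = mex{ G(max(0,i-2)) XOR G(max(0,k-i-3)) : 0 <= i < k }, with G(0) = 0.
G(1): splits (0,0):0^0=0 -> mex({0}) = 1
G(2): splits (0,0):0^0=0 -> mex({0}) = 1
G(3): splits (0,0):0^0=0 -> mex({0}) = 1
G(4): splits (0,1):0^1=1 (0,0):0^0=0 -> mex({0, 1}) = 2
G(5): splits (0,2):0^1=1 (0,1):0^1=1 (0,0):0^0=0 -> mex({0, 1}) = 2
G(6) = mex({1}) = 0
G(7) = mex({0, 1, 2}) = 3
G(8) = mex({0, 1, 2}) = 3
G(9) = mex({0, 2}) = 1
G(10) = mex({0, 2, 3}) = 1
G(11) = mex({0, 3}) = 1
G(12) = mex({1, 3}) = 0
G(13) = mex({0, 1, 2, 3}) = 4
G(14) = mex({0, 1, 2}) = 3
G(15) = mex({0, 1, 2}) = 3
G(16) = mex({0, 1, 2, 4}) = 3
G(17) = mex({0, 1, 3, 4}) = 2
G(18) = mex({0, 1, 3, 4}) = 2
G(19) = mex({0, 1, 3, 5}) = 2
G(20) = mex({0, 1, 2, 3, 5}) = 4
G(21) = mex({0, 1, 2, 3, 5}) = 4
G(22) = mex({1, 2, 6}) = 0
G(23) = mex({0, 1, 2, 3, 4, 6}) = 5
G(24) = mex({0, 1, 2, 3, 4}) = 5
G(25) = mex({0, 1, 3, 4, 7}) = 2
G(26) = mex({0, 1, 3, 4, 5, 7}) = 2
Therefore G(26) = 2.

2
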